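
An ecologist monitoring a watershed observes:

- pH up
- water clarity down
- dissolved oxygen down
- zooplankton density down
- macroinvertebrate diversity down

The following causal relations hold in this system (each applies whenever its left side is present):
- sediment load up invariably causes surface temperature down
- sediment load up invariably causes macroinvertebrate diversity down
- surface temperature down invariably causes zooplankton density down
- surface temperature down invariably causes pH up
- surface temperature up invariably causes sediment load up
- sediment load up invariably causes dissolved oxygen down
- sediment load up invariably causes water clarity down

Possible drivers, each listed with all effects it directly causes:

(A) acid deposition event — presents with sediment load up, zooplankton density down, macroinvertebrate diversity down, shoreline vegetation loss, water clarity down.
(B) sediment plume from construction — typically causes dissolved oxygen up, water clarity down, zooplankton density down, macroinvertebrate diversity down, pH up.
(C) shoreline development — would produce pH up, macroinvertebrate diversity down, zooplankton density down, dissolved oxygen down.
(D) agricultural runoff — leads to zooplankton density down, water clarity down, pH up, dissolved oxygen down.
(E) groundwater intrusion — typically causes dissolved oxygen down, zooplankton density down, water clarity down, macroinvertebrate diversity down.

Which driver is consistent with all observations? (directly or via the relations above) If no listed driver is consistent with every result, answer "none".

For each candidate, compare predicted effects to what was observed:
(A) acid deposition event — accounts for every observation (pH up through sediment load up → surface temperature down → pH up)
(B) sediment plume from construction — fails on dissolved oxygen down (predicts dissolved oxygen up, not dissolved oxygen down)
(C) shoreline development — pH up yes; water clarity down NO; dissolved oxygen down yes; zooplankton density down yes; macroinvertebrate diversity down yes
(D) agricultural runoff — does not account for macroinvertebrate diversity down
(E) groundwater intrusion — pH up NO; water clarity down yes; dissolved oxygen down yes; zooplankton density down yes; macroinvertebrate diversity down yes
Only (A) is consistent with every observation.

A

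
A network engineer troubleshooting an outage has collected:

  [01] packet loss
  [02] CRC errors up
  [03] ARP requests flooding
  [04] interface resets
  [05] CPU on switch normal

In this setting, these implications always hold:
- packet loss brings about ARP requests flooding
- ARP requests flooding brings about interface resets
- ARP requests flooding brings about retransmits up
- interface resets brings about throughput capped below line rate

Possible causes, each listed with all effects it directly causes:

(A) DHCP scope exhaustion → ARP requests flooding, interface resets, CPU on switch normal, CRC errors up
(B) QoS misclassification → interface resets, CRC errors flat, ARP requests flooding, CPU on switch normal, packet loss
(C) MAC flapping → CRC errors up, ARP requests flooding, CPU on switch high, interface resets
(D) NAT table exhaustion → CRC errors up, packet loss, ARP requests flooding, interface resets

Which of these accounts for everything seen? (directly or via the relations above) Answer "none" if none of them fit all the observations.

none

Per-candidate check:
(A) DHCP scope exhaustion — packet loss miss; CRC errors up match; ARP requests flooding match; interface resets match; CPU on switch normal match
(B) QoS misclassification — packet loss match; CRC errors up miss; ARP requests flooding match; interface resets match; CPU on switch normal match
(C) MAC flapping — fails on packet loss, CPU on switch normal (predicts CPU on switch high, not CPU on switch normal)
(D) NAT table exhaustion — packet loss match; CRC errors up match; ARP requests flooding match; interface resets match; CPU on switch normal miss
No candidate is consistent with all observations.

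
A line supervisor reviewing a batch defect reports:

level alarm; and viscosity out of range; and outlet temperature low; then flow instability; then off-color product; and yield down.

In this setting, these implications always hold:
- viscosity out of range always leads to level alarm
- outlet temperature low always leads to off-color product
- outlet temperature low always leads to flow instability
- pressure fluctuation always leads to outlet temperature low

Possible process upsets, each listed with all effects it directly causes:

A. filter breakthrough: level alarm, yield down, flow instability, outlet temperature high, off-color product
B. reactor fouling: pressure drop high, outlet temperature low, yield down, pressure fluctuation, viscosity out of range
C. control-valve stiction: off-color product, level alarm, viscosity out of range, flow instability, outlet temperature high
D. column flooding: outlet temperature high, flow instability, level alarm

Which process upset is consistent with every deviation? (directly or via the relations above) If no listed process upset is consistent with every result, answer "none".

B

Per-candidate check:
(A) filter breakthrough — fails on viscosity out of range, outlet temperature low (predicts outlet temperature high, not outlet temperature low)
(B) reactor fouling — level alarm match (via viscosity out of range → level alarm); viscosity out of range match; outlet temperature low match; flow instability match (via outlet temperature low → flow instability); off-color product match (via outlet temperature low → off-color product); yield down match
(C) control-valve stiction — level alarm match; viscosity out of range match; outlet temperature low miss; flow instability match; off-color product match; yield down miss
(D) column flooding — fails on viscosity out of range, outlet temperature low, off-color product, yield down (predicts outlet temperature high, not outlet temperature low)
(B) alone accounts for all the evidence.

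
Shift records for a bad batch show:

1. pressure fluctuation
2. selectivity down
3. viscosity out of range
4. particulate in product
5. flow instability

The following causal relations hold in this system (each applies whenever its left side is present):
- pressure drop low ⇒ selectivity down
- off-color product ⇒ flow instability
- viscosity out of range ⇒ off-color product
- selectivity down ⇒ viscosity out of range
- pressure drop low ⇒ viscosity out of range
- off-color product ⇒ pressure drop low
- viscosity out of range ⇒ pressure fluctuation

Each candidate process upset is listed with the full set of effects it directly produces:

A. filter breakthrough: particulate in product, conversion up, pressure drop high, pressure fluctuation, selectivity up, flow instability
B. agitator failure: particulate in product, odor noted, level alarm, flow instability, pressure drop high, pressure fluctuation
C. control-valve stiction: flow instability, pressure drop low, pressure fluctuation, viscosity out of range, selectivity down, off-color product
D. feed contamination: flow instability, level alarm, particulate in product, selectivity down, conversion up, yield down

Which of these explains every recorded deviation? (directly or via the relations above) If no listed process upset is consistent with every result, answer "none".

D

Per-candidate check:
(A) filter breakthrough — pressure fluctuation ✓; selectivity down ✗; viscosity out of range ✗; particulate in product ✓; flow instability ✓
(B) agitator failure — does not account for selectivity down, viscosity out of range
(C) control-valve stiction — pressure fluctuation ✓; selectivity down ✓; viscosity out of range ✓; particulate in product ✗; flow instability ✓
(D) feed contamination — accounts for every observation (pressure fluctuation via selectivity down → viscosity out of range → pressure fluctuation)
(D) alone accounts for all the evidence.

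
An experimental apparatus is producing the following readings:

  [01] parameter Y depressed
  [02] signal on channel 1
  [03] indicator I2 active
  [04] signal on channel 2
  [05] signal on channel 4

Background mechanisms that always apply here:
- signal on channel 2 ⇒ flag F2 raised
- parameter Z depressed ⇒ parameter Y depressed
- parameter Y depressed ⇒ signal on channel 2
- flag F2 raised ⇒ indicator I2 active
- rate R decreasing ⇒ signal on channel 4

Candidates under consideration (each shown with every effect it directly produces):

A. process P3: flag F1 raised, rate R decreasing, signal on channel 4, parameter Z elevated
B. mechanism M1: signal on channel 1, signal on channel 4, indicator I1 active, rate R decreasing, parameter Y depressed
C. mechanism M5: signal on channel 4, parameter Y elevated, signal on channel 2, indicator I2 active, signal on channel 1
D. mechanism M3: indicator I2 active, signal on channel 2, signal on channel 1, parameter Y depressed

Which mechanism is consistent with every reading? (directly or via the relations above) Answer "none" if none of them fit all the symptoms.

B

Checking each candidate against the observations:
(A) process P3 — parameter Y depressed miss; signal on channel 1 miss; indicator I2 active miss; signal on channel 2 miss; signal on channel 4 match
(B) mechanism M1 — parameter Y depressed match; signal on channel 1 match; indicator I2 active match (through parameter Y depressed → signal on channel 2 → flag F2 raised → indicator I2 active); signal on channel 2 match (through parameter Y depressed → signal on channel 2); signal on channel 4 match
(C) mechanism M5 — parameter Y depressed miss; signal on channel 1 match; indicator I2 active match; signal on channel 2 match; signal on channel 4 match
(D) mechanism M3 — does not account for signal on channel 4
(B) alone accounts for all the evidence.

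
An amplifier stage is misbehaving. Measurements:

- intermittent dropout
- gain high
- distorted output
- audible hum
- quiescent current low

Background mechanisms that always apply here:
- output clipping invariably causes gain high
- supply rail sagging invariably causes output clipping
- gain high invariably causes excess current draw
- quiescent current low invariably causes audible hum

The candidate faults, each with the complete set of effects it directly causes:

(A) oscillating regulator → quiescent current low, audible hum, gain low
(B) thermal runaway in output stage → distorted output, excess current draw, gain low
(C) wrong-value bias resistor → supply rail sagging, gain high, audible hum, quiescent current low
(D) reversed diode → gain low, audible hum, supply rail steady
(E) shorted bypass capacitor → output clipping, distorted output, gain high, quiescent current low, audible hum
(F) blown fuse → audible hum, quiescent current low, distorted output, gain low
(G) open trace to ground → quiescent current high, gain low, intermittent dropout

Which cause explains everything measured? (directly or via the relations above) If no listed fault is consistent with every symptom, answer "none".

none

Testing each hypothesis:
(A) oscillating regulator — fails on intermittent dropout, gain high, distorted output (predicts gain low, not gain high)
(B) thermal runaway in output stage — intermittent dropout ✗; gain high ✗; distorted output ✓; audible hum ✗; quiescent current low ✗
(C) wrong-value bias resistor — does not account for intermittent dropout, distorted output
(D) reversed diode — intermittent dropout ✗; gain high ✗; distorted output ✗; audible hum ✓; quiescent current low ✗
(E) shorted bypass capacitor — intermittent dropout ✗; gain high ✓; distorted output ✓; audible hum ✓; quiescent current low ✓
(F) blown fuse — intermittent dropout ✗; gain high ✗; distorted output ✓; audible hum ✓; quiescent current low ✓
(G) open trace to ground — intermittent dropout ✓; gain high ✗; distorted output ✗; audible hum ✗; quiescent current low ✗
None of the listed candidates fits everything.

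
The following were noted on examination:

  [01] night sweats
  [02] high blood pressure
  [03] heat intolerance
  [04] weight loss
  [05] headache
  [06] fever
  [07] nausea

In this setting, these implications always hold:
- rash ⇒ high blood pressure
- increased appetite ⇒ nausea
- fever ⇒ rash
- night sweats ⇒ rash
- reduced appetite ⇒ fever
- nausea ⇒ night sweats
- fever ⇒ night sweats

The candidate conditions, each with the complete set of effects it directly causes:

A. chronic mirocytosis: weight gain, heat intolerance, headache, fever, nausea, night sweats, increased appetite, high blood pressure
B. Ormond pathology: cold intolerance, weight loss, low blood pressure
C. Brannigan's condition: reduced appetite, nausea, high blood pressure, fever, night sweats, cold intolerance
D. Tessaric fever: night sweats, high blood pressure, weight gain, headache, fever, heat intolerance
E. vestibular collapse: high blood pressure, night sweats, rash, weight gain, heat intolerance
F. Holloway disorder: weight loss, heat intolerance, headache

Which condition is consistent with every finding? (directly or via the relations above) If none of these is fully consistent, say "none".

For each candidate, compare predicted effects to what was observed:
(A) chronic mirocytosis — night sweats ✓; high blood pressure ✓; heat intolerance ✓; weight loss ✗; headache ✓; fever ✓; nausea ✓
(B) Ormond pathology — night sweats ✗; high blood pressure ✗; heat intolerance ✗; weight loss ✓; headache ✗; fever ✗; nausea ✗
(C) Brannigan's condition — night sweats ✓; high blood pressure ✓; heat intolerance ✗; weight loss ✗; headache ✗; fever ✓; nausea ✓
(D) Tessaric fever — night sweats ✓; high blood pressure ✓; heat intolerance ✓; weight loss ✗; headache ✓; fever ✓; nausea ✗
(E) vestibular collapse — night sweats ✓; high blood pressure ✓; heat intolerance ✓; weight loss ✗; headache ✗; fever ✗; nausea ✗
(F) Holloway disorder — night sweats ✗; high blood pressure ✗; heat intolerance ✓; weight loss ✓; headache ✓; fever ✗; nausea ✗
Every candidate fails on at least one observation.

none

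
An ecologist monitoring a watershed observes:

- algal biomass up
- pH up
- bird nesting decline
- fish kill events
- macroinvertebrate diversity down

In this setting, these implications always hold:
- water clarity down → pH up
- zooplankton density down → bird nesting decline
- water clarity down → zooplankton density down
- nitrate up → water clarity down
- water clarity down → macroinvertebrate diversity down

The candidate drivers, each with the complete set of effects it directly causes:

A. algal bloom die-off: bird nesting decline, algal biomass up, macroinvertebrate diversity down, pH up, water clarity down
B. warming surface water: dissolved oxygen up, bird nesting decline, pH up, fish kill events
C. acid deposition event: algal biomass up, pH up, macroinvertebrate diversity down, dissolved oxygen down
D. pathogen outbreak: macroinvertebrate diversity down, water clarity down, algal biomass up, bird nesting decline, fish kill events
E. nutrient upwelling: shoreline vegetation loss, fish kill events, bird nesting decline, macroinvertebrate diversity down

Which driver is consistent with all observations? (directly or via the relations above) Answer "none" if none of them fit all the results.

D

Checking each candidate against the observations:
(A) algal bloom die-off — algal biomass up +; pH up +; bird nesting decline +; fish kill events -; macroinvertebrate diversity down +
(B) warming surface water — algal biomass up -; pH up +; bird nesting decline +; fish kill events +; macroinvertebrate diversity down -
(C) acid deposition event — does not account for bird nesting decline, fish kill events
(D) pathogen outbreak — algal biomass up +; pH up + (through water clarity down → pH up); bird nesting decline +; fish kill events +; macroinvertebrate diversity down +
(E) nutrient upwelling — does not account for algal biomass up, pH up
(D) is the only candidate with no mismatches.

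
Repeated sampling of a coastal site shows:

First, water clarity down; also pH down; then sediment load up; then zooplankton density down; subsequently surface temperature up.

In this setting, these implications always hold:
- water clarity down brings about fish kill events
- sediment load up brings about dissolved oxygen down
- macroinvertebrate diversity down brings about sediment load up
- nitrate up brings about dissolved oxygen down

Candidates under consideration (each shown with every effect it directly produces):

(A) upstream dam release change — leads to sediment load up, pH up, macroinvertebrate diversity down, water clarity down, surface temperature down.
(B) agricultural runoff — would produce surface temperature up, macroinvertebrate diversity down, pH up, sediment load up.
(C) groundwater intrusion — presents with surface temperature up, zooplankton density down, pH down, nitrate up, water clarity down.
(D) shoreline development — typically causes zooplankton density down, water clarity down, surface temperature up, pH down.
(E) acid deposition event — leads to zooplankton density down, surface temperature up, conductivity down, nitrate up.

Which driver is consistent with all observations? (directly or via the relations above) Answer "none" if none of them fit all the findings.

none

Per-candidate check:
(A) upstream dam release change — water clarity down yes; pH down NO; sediment load up yes; zooplankton density down NO; surface temperature up NO
(B) agricultural runoff — water clarity down NO; pH down NO; sediment load up yes; zooplankton density down NO; surface temperature up yes
(C) groundwater intrusion — does not account for sediment load up
(D) shoreline development — water clarity down yes; pH down yes; sediment load up NO; zooplankton density down yes; surface temperature up yes
(E) acid deposition event — water clarity down NO; pH down NO; sediment load up NO; zooplankton density down yes; surface temperature up yes
None of the listed candidates fits everything.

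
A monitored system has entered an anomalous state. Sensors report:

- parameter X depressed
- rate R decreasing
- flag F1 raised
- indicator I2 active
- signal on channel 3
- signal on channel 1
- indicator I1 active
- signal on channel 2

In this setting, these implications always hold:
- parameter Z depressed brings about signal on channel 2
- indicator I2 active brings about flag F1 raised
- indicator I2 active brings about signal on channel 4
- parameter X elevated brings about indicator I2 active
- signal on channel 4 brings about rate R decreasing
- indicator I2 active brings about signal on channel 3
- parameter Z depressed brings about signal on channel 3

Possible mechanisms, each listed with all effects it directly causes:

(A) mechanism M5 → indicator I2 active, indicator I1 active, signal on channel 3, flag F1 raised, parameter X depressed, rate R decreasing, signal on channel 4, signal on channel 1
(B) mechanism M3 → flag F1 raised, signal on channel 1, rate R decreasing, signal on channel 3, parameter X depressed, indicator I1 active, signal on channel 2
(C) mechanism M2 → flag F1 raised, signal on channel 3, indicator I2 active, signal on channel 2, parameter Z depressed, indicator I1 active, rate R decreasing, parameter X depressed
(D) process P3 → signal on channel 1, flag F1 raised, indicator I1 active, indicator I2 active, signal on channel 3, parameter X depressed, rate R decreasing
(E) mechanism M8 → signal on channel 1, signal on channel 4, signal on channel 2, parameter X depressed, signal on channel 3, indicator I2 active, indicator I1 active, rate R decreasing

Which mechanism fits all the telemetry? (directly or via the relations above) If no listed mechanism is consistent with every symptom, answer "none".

Per-candidate check:
(A) mechanism M5 — does not account for signal on channel 2
(B) mechanism M3 — does not account for indicator I2 active
(C) mechanism M2 — parameter X depressed ✓; rate R decreasing ✓; flag F1 raised ✓; indicator I2 active ✓; signal on channel 3 ✓; signal on channel 1 ✗; indicator I1 active ✓; signal on channel 2 ✓
(D) process P3 — does not account for signal on channel 2
(E) mechanism M8 — parameter X depressed ✓; rate R decreasing ✓; flag F1 raised ✓ (via indicator I2 active → flag F1 raised); indicator I2 active ✓; signal on channel 3 ✓; signal on channel 1 ✓; indicator I1 active ✓; signal on channel 2 ✓
Only (E) is consistent with every observation.

E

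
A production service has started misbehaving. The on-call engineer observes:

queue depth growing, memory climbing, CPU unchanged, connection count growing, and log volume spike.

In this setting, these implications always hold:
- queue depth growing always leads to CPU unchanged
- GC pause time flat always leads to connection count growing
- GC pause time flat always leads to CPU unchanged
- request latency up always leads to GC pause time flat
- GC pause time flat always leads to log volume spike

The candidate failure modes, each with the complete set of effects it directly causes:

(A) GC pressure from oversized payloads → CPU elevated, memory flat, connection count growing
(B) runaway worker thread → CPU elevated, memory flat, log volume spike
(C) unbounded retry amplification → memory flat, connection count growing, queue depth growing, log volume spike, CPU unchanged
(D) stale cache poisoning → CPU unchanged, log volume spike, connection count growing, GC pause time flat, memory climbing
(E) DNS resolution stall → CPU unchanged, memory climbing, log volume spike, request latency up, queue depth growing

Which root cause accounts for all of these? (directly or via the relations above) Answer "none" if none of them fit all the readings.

E

Checking each candidate against the observations:
(A) GC pressure from oversized payloads — queue depth growing -; memory climbing -; CPU unchanged -; connection count growing +; log volume spike -
(B) runaway worker thread — queue depth growing -; memory climbing -; CPU unchanged -; connection count growing -; log volume spike +
(C) unbounded retry amplification — queue depth growing +; memory climbing -; CPU unchanged +; connection count growing +; log volume spike +
(D) stale cache poisoning — queue depth growing -; memory climbing +; CPU unchanged +; connection count growing +; log volume spike +
(E) DNS resolution stall — queue depth growing +; memory climbing +; CPU unchanged +; connection count growing + (via request latency up → GC pause time flat → connection count growing); log volume spike +
(E) is the only candidate with no mismatches.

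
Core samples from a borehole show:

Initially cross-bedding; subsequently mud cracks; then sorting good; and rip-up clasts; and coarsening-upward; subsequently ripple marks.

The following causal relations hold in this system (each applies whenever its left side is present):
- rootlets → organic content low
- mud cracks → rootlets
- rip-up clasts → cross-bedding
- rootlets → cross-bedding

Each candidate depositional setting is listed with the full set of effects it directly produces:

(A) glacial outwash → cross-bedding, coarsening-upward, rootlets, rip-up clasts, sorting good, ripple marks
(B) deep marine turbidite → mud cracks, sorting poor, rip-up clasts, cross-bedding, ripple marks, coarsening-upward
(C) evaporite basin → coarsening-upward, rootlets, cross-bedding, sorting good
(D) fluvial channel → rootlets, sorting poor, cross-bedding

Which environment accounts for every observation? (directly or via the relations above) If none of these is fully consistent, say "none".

Per-candidate check:
(A) glacial outwash — does not account for mud cracks
(B) deep marine turbidite — cross-bedding yes; mud cracks yes; sorting good NO; rip-up clasts yes; coarsening-upward yes; ripple marks yes
(C) evaporite basin — cross-bedding yes; mud cracks NO; sorting good yes; rip-up clasts NO; coarsening-upward yes; ripple marks NO
(D) fluvial channel — fails on mud cracks, sorting good, rip-up clasts, coarsening-upward, ripple marks (predicts sorting poor, not sorting good)
No candidate is consistent with all observations.

none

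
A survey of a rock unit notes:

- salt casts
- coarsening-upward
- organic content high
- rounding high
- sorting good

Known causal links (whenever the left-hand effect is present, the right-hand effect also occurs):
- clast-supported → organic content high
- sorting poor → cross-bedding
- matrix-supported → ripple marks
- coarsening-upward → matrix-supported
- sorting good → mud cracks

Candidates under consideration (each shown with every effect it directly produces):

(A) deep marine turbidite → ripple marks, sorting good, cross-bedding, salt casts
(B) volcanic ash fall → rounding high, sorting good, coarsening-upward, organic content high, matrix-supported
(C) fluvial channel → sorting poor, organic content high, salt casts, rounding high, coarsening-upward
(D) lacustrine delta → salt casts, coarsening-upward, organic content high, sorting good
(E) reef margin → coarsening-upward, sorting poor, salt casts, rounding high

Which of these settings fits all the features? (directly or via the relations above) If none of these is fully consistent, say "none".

For each candidate, compare predicted effects to what was observed:
(A) deep marine turbidite — salt casts match; coarsening-upward miss; organic content high miss; rounding high miss; sorting good match
(B) volcanic ash fall — salt casts miss; coarsening-upward match; organic content high match; rounding high match; sorting good match
(C) fluvial channel — fails on sorting good (predicts sorting poor, not sorting good)
(D) lacustrine delta — salt casts match; coarsening-upward match; organic content high match; rounding high miss; sorting good match
(E) reef margin — fails on organic content high, sorting good (predicts sorting poor, not sorting good)
No candidate is consistent with all observations.

none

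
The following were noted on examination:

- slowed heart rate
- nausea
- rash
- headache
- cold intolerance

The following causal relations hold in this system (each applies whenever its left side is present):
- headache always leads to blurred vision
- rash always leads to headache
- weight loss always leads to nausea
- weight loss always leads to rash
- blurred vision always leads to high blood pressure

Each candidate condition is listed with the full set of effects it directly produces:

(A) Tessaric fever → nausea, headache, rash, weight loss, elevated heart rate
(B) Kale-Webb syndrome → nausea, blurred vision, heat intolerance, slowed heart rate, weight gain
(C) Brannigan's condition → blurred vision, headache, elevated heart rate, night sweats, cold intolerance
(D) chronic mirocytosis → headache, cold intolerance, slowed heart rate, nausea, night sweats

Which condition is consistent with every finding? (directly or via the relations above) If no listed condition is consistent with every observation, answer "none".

none

For each candidate, compare predicted effects to what was observed:
(A) Tessaric fever — slowed heart rate miss; nausea match; rash match; headache match; cold intolerance miss
(B) Kale-Webb syndrome — fails on rash, headache, cold intolerance (predicts heat intolerance, not cold intolerance)
(C) Brannigan's condition — fails on slowed heart rate, nausea, rash (predicts elevated heart rate, not slowed heart rate)
(D) chronic mirocytosis — slowed heart rate match; nausea match; rash miss; headache match; cold intolerance match
No candidate is consistent with all observations.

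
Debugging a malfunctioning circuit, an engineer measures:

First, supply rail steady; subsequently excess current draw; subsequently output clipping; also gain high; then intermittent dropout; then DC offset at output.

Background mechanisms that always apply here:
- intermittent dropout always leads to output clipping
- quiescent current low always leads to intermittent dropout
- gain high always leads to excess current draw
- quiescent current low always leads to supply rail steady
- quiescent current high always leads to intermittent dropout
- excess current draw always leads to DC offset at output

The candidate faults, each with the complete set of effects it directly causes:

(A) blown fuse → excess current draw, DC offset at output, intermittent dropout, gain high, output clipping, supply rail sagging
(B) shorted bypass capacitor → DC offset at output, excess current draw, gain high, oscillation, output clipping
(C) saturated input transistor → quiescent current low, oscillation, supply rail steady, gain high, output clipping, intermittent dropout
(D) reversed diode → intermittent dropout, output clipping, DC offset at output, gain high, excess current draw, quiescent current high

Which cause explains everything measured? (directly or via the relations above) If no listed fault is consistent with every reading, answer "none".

Testing each hypothesis:
(A) blown fuse — supply rail steady miss; excess current draw match; output clipping match; gain high match; intermittent dropout match; DC offset at output match
(B) shorted bypass capacitor — supply rail steady miss; excess current draw match; output clipping match; gain high match; intermittent dropout miss; DC offset at output match
(C) saturated input transistor — accounts for every observation (excess current draw through gain high → excess current draw)
(D) reversed diode — does not account for supply rail steady
Only (C) is consistent with every observation.

C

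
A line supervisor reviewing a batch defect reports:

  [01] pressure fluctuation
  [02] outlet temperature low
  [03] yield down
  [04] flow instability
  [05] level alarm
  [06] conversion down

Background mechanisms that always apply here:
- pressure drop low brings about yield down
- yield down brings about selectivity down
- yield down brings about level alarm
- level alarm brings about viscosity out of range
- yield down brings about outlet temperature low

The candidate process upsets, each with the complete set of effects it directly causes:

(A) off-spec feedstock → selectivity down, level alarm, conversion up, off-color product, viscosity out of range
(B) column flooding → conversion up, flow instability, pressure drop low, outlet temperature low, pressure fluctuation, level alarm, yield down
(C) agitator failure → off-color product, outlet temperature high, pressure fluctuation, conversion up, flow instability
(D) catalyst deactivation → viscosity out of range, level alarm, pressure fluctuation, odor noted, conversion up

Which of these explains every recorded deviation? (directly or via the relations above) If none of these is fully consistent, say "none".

none

For each candidate, compare predicted effects to what was observed:
(A) off-spec feedstock — pressure fluctuation -; outlet temperature low -; yield down -; flow instability -; level alarm +; conversion down -
(B) column flooding — pressure fluctuation +; outlet temperature low +; yield down +; flow instability +; level alarm +; conversion down -
(C) agitator failure — pressure fluctuation +; outlet temperature low -; yield down -; flow instability +; level alarm -; conversion down -
(D) catalyst deactivation — pressure fluctuation +; outlet temperature low -; yield down -; flow instability -; level alarm +; conversion down -
None of the listed candidates fits everything.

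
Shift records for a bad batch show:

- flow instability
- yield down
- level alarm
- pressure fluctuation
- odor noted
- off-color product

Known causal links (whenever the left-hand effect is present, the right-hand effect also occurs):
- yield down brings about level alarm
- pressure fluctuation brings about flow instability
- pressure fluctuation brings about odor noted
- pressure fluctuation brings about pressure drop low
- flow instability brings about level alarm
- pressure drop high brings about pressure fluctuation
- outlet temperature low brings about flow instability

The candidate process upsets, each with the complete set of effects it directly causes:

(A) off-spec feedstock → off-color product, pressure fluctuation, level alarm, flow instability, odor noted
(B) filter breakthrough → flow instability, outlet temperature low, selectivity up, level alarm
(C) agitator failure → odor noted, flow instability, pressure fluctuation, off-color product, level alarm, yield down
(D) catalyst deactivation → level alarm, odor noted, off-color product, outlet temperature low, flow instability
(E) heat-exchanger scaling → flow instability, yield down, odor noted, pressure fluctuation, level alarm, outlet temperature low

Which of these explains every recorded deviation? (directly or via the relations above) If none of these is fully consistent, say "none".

C

For each candidate, compare predicted effects to what was observed:
(A) off-spec feedstock — flow instability ✓; yield down ✗; level alarm ✓; pressure fluctuation ✓; odor noted ✓; off-color product ✓
(B) filter breakthrough — does not account for yield down, pressure fluctuation, odor noted, off-color product
(C) agitator failure — accounts for every observation
(D) catalyst deactivation — does not account for yield down, pressure fluctuation
(E) heat-exchanger scaling — flow instability ✓; yield down ✓; level alarm ✓; pressure fluctuation ✓; odor noted ✓; off-color product ✗
Only (C) is consistent with every observation.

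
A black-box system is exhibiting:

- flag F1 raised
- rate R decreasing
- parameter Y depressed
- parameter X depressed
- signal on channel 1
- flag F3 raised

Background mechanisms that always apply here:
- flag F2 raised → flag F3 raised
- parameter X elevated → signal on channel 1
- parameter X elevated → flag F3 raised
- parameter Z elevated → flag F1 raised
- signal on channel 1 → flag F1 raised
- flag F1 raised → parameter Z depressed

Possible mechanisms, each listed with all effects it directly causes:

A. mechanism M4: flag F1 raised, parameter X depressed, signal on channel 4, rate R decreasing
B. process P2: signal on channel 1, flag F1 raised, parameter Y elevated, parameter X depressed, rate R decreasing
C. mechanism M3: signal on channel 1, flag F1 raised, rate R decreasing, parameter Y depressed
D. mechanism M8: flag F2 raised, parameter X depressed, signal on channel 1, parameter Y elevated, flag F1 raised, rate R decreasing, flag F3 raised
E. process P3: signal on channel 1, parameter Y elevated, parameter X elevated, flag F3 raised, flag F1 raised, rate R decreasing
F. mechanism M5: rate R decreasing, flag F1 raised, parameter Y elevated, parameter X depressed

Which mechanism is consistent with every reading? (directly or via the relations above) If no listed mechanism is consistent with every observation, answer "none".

none

Testing each hypothesis:
(A) mechanism M4 — does not account for parameter Y depressed, signal on channel 1, flag F3 raised
(B) process P2 — fails on parameter Y depressed, flag F3 raised (predicts parameter Y elevated, not parameter Y depressed)
(C) mechanism M3 — does not account for parameter X depressed, flag F3 raised
(D) mechanism M8 — flag F1 raised ✓; rate R decreasing ✓; parameter Y depressed ✗; parameter X depressed ✓; signal on channel 1 ✓; flag F3 raised ✓
(E) process P3 — flag F1 raised ✓; rate R decreasing ✓; parameter Y depressed ✗; parameter X depressed ✗; signal on channel 1 ✓; flag F3 raised ✓
(F) mechanism M5 — flag F1 raised ✓; rate R decreasing ✓; parameter Y depressed ✗; parameter X depressed ✓; signal on channel 1 ✗; flag F3 raised ✗
None of the listed candidates fits everything.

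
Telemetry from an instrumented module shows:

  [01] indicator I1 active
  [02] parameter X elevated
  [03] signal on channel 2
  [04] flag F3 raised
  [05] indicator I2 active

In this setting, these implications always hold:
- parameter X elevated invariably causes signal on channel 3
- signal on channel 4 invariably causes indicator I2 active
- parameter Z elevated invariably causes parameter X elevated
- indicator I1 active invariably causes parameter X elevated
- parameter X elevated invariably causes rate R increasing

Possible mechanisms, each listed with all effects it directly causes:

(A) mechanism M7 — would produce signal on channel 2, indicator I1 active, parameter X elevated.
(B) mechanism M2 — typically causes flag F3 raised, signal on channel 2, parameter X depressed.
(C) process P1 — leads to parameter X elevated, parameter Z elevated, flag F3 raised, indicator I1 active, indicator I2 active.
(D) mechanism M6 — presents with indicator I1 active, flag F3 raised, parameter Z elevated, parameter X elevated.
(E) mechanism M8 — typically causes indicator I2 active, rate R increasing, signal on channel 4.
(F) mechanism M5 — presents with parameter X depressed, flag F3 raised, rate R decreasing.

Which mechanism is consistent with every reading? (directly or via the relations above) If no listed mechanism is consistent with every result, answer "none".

For each candidate, compare predicted effects to what was observed:
(A) mechanism M7 — does not account for flag F3 raised, indicator I2 active
(B) mechanism M2 — indicator I1 active NO; parameter X elevated NO; signal on channel 2 yes; flag F3 raised yes; indicator I2 active NO
(C) process P1 — indicator I1 active yes; parameter X elevated yes; signal on channel 2 NO; flag F3 raised yes; indicator I2 active yes
(D) mechanism M6 — indicator I1 active yes; parameter X elevated yes; signal on channel 2 NO; flag F3 raised yes; indicator I2 active NO
(E) mechanism M8 — indicator I1 active NO; parameter X elevated NO; signal on channel 2 NO; flag F3 raised NO; indicator I2 active yes
(F) mechanism M5 — fails on indicator I1 active, parameter X elevated, signal on channel 2, indicator I2 active (predicts parameter X depressed, not parameter X elevated)
No candidate is consistent with all observations.

none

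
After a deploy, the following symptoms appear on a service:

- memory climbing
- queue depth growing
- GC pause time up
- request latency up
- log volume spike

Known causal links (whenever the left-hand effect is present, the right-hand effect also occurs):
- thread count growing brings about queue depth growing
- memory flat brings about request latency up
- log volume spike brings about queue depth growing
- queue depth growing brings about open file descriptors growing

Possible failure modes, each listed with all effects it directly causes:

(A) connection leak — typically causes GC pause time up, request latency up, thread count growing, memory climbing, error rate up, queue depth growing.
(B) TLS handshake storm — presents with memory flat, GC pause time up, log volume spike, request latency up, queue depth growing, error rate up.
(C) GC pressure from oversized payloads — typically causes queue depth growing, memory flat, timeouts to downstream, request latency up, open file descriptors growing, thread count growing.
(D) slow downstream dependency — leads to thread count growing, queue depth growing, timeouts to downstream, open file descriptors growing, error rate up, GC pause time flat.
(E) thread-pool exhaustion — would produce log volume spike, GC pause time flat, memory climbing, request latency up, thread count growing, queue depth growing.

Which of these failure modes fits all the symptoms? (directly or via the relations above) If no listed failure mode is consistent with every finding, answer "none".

none

Checking each candidate against the observations:
(A) connection leak — memory climbing yes; queue depth growing yes; GC pause time up yes; request latency up yes; log volume spike NO
(B) TLS handshake storm — memory climbing NO; queue depth growing yes; GC pause time up yes; request latency up yes; log volume spike yes
(C) GC pressure from oversized payloads — memory climbing NO; queue depth growing yes; GC pause time up NO; request latency up yes; log volume spike NO
(D) slow downstream dependency — memory climbing NO; queue depth growing yes; GC pause time up NO; request latency up NO; log volume spike NO
(E) thread-pool exhaustion — memory climbing yes; queue depth growing yes; GC pause time up NO; request latency up yes; log volume spike yes
Every candidate fails on at least one observation.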